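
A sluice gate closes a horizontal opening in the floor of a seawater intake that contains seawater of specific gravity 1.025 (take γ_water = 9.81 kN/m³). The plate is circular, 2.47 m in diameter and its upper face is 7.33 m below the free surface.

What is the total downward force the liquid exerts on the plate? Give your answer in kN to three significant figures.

γ = 1.025 × 9.81 = 10.05525 kN/m³.
The plate is horizontal, so pressure is uniform at p = γ·h = 10.05525 × 7.33 = 73.705 kN/m².
A = π(1.235)² = 4.79164 m².
F = p·A = 73.705 × 4.79164 = 353.168 kN.

F ≈ 353 kN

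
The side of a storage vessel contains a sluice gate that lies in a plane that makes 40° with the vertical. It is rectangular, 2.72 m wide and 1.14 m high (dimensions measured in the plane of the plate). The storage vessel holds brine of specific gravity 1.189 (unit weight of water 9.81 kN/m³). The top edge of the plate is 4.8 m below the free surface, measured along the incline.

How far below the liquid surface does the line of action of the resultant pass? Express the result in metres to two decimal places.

γ = 1.189 × 9.81 = 11.66409 kN/m³.
The plate makes 40° with the vertical, i.e. θ = 90° − 40° = 50° to the horizontal. Measuring y along the incline from the free-surface line, vertical depth h = y·sinθ with sinθ = 0.766044.
The centroid lies 1.14/2 = 0.57 m below the top edge, so y_c = 4.8 + 0.57 = 5.37 m and h_c = 5.37 × 0.766044 = 4.11366 m.
A = 2.72 × 1.14 = 3.1008 m².
Resultant F = γ·h_c·A = 11.66409 × 4.11366 × 3.1008 = 148.783 kN.
I_c = b·h³/12 = 2.72 × 1.14³/12 = 0.335817 m⁴.
Centre of pressure: y_p = y_c + I_c/(y_c·A) = 5.37 + 0.335817/(5.37 × 3.1008) = 5.37 + 0.0201676 = 5.39017 m along the plane.
Vertically, h_p = y_p·sinθ = 5.39017 × 0.766044 = 4.12911 m.

h_p = 4.13 m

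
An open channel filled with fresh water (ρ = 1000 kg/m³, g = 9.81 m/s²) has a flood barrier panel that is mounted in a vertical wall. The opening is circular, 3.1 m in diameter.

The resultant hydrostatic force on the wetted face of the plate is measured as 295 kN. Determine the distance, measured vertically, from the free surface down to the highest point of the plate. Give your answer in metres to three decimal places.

d_top ≈ 2.434 m

γ = ρg = 1000 × 9.81 = 9810 N/m³ = 9.81 kN/m³.
A = π(1.55)² = 7.54768 m².
From F = γ·h_c·A, the centroid depth is h_c = 295/(9.81 × 7.54768) = 3.98419 m.
The centroid is at the centre, 1.55 m below the top of the plate, so the highest point sits at h_top = 3.98419 − 1.55 = 2.43419 m below the surface.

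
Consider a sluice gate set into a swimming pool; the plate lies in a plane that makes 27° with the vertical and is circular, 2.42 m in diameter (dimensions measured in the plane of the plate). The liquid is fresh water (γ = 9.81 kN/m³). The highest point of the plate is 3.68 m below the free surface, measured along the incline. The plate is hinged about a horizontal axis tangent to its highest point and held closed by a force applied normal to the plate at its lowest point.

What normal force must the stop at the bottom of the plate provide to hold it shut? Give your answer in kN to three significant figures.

γ = 9.81 kN/m³.
The plate makes 27° with the vertical, i.e. θ = 90° − 27° = 63° to the horizontal. Measuring y along the incline from the free-surface line, vertical depth h = y·sinθ with sinθ = 0.891007.
The centroid is at the centre, 1.21 m below the top of the plate, so y_c = 3.68 + 1.21 = 4.89 m and h_c = 4.89 × 0.891007 = 4.35702 m.
A = π(1.21)² = 4.59961 m².
Resultant F = γ·h_c·A = 9.81 × 4.35702 × 4.59961 = 196.598 kN.
I_c = πr⁴/4 = π × 1.21⁴/4 = 1.68357 m⁴.
Centre of pressure: y_p = y_c + I_c/(y_c·A) = 4.89 + 1.68357/(4.89 × 4.59961) = 4.89 + 0.0748516 = 4.96485 m along the plane.
The resultant acts 1.21 + 0.0748516 = 1.28485 m (along the plate) below the hinge at the top edge, so the moment about the hinge is M = F × 1.28485 = 196.598 × 1.28485 = 252.599 kN·m.
A normal force at the bottom, 2.42 m from the hinge, must supply this moment: P = 252.599/2.42 = 104.38 kN.

P ≈ 104 kN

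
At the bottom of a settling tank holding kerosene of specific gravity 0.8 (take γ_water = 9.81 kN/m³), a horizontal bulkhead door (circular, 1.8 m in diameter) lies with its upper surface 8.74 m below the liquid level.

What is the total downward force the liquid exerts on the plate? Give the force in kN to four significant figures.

F ≈ 174.5 kN

γ = 0.8 × 9.81 = 7.848 kN/m³.
The plate is horizontal, so pressure is uniform at p = γ·h = 7.848 × 8.74 = 68.5915 kN/m².
A = π(0.9)² = 2.54469 m².
F = p·A = 68.5915 × 2.54469 = 174.544 kN.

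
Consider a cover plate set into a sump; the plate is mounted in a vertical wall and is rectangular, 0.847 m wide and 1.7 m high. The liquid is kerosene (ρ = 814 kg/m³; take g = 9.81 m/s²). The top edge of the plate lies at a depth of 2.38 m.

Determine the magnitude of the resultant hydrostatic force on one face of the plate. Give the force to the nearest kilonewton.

γ = ρg = 814 × 9.81 / 1000 = 7.98534 kN/m³.
The centroid lies 1.7/2 = 0.85 m below the top edge, so the centroid depth is h_c = 2.38 + 0.85 = 3.23 m.
A = 0.847 × 1.7 = 1.4399 m².
Resultant F = γ·h_c·A = 7.98534 × 3.23 × 1.4399 = 37.1388 kN.

F ≈ 37 kN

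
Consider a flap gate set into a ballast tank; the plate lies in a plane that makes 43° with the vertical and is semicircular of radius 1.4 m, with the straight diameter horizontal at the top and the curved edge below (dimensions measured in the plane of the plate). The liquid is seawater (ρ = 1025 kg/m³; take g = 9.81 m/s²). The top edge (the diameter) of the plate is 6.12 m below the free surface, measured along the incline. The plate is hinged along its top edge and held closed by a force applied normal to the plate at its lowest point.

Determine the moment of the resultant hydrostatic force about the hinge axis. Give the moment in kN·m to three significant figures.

γ = ρg = 1025 × 9.81 / 1000 = 10.05525 kN/m³.
The plate makes 43° with the vertical, i.e. θ = 90° − 43° = 47° to the horizontal. Measuring y along the incline from the free-surface line, vertical depth h = y·sinθ with sinθ = 0.731354.
The centroid of a semicircle lies 4r/(3π) = 0.594178 m from the diameter, here below the top edge, so y_c = 6.12 + 0.594178 = 6.71418 m and h_c = 6.71418 × 0.731354 = 4.91044 m.
A = πr²/2 = π × 1.4²/2 = 3.07876 m².
Resultant F = γ·h_c·A = 10.05525 × 4.91044 × 3.07876 = 152.016 kN.
I_c = (π/8 − 8/(9π))·r⁴ = 0.109757 × 1.4⁴ = 0.421642 m⁴.
Centre of pressure: y_p = y_c + I_c/(y_c·A) = 6.71418 + 0.421642/(6.71418 × 3.07876) = 6.71418 + 0.0203974 = 6.73458 m along the plane.
The resultant acts 0.594178 + 0.0203974 = 0.614575 m (along the plate) below the hinge at the top edge, so the moment about the hinge is M = F × 0.614575 = 152.016 × 0.614575 = 93.4252 kN·m.

M ≈ 93.4 kN·m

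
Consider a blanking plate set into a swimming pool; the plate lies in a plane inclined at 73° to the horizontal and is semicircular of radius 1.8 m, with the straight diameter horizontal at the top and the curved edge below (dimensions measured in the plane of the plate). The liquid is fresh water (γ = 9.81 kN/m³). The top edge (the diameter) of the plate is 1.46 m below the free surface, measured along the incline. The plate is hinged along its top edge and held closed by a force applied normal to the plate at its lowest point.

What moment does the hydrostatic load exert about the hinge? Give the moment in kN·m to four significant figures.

γ = 9.81 kN/m³.
Let θ = 73° be the plate's angle to the horizontal; measure y along the incline from where the plane meets the free surface. Vertical depth h = y·sinθ with sinθ = 0.956305.
The centroid of a semicircle lies 4r/(3π) = 0.763944 m from the diameter, here below the top edge, so y_c = 1.46 + 0.763944 = 2.22394 m and h_c = 2.22394 × 0.956305 = 2.12676 m.
A = πr²/2 = π × 1.8²/2 = 5.08938 m².
Resultant F = γ·h_c·A = 9.81 × 2.12676 × 5.08938 = 106.182 kN.
I_c = (π/8 − 8/(9π))·r⁴ = 0.109757 × 1.8⁴ = 1.15219 m⁴.
Centre of pressure: y_p = y_c + I_c/(y_c·A) = 2.22394 + 1.15219/(2.22394 × 5.08938) = 2.22394 + 0.101797 = 2.32574 m along the plane.
The resultant acts 0.763944 + 0.101797 = 0.865741 m (along the plate) below the hinge at the top edge, so the moment about the hinge is M = F × 0.865741 = 106.182 × 0.865741 = 91.9261 kN·m.

M ≈ 91.93 kN·m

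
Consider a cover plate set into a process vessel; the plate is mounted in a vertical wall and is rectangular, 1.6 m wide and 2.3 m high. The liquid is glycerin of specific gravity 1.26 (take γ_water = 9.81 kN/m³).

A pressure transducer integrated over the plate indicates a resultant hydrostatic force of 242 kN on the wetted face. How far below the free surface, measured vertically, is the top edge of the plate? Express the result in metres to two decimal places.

d_top ≈ 4.17 m

γ = 1.26 × 9.81 = 12.3606 kN/m³.
A = 1.6 × 2.3 = 3.68 m².
From F = γ·h_c·A, the centroid depth is h_c = 242/(12.3606 × 3.68) = 5.3202 m.
The centroid lies 2.3/2 = 1.15 m below the top edge, so the top edge sits at h_top = 5.3202 − 1.15 = 4.1702 m below the surface.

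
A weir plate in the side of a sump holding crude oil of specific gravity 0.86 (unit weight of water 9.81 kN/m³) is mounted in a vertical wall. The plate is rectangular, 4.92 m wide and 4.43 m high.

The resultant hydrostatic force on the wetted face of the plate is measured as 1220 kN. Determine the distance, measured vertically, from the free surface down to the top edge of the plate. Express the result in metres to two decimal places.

γ = 0.86 × 9.81 = 8.4366 kN/m³.
A = 4.92 × 4.43 = 21.7956 m².
From F = γ·h_c·A, the centroid depth is h_c = 1220/(8.4366 × 21.7956) = 6.63473 m.
The centroid lies 4.43/2 = 2.215 m below the top edge, so the top edge sits at h_top = 6.63473 − 2.215 = 4.41973 m below the surface.

d_top ≈ 4.42 m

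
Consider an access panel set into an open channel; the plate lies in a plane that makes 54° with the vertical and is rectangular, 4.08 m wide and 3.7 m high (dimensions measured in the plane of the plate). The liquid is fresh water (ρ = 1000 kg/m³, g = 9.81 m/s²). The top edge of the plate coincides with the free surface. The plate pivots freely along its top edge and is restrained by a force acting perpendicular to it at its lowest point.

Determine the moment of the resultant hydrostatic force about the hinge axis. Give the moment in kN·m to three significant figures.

M ≈ 397 kN·m

γ = ρg = 1000 × 9.81 = 9810 N/m³ = 9.81 kN/m³.
The plate makes 54° with the vertical, i.e. θ = 90° − 54° = 36° to the horizontal. Measuring y along the incline from the free-surface line, vertical depth h = y·sinθ with sinθ = 0.587785.
The centroid lies 3.7/2 = 1.85 m below the top edge, so y_c = 1.85 m and h_c = 1.85 × 0.587785 = 1.0874 m.
A = 4.08 × 3.7 = 15.096 m².
Resultant F = γ·h_c·A = 9.81 × 1.0874 × 15.096 = 161.035 kN.
I_c = b·h³/12 = 4.08 × 3.7³/12 = 17.222 m⁴.
Centre of pressure: y_p = y_c + I_c/(y_c·A) = 1.85 + 17.222/(1.85 × 15.096) = 1.85 + 0.616666 = 2.46667 m along the plane.
The resultant acts 1.85 + 0.616666 = 2.46667 m (along the plate) below the hinge at the top edge, so the moment about the hinge is M = F × 2.46667 = 161.035 × 2.46667 = 397.22 kN·m.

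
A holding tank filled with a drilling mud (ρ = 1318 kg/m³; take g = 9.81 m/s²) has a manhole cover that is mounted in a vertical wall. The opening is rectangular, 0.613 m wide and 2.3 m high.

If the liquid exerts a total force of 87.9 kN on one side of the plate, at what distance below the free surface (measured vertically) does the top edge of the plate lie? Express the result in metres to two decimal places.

γ = ρg = 1318 × 9.81 / 1000 = 12.92958 kN/m³.
A = 0.613 × 2.3 = 1.4099 m².
From F = γ·h_c·A, the centroid depth is h_c = 87.9/(12.92958 × 1.4099) = 4.82188 m.
The centroid lies 2.3/2 = 1.15 m below the top edge, so the top edge sits at h_top = 4.82188 − 1.15 = 3.67188 m below the surface.

d_top ≈ 3.67 m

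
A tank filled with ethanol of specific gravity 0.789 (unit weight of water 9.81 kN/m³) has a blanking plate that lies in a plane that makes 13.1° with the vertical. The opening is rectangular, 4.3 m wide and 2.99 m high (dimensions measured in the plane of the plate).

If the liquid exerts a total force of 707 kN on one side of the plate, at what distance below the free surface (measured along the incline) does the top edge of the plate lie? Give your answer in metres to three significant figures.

γ = 0.789 × 9.81 = 7.74009 kN/m³.
A = 4.3 × 2.99 = 12.857 m².
From F = γ·h_c·A, the centroid depth is h_c = 707/(7.74009 × 12.857) = 7.1045 m.
The plate makes 13.1° with the vertical, i.e. θ = 90° − 13.1° = 76.9° to the horizontal. Measuring y along the incline from the free-surface line, vertical depth h = y·sinθ with sinθ = 0.973976.
Along the incline, y_c = h_c/sinθ = 7.1045/0.973976 = 7.29433 m.
The centroid lies 2.99/2 = 1.495 m below the top edge, so the top edge sits at y_top = 7.29433 − 1.495 = 5.79933 m along the incline.

y_top ≈ 5.80 m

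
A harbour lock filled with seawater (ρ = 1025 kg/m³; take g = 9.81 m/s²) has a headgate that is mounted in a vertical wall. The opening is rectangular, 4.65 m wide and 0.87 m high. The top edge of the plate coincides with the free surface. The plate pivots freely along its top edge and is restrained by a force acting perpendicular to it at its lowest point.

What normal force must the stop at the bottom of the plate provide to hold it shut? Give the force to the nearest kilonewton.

γ = ρg = 1025 × 9.81 / 1000 = 10.05525 kN/m³.
The centroid lies 0.87/2 = 0.435 m below the top edge, so the centroid depth is h_c = 0.435 m.
A = 4.65 × 0.87 = 4.0455 m².
Resultant F = γ·h_c·A = 10.05525 × 0.435 × 4.0455 = 17.6952 kN.
I_c = b·h³/12 = 4.65 × 0.87³/12 = 0.25517 m⁴.
Centre of pressure: y_p = y_c + I_c/(y_c·A) = 0.435 + 0.25517/(0.435 × 4.0455) = 0.435 + 0.145 = 0.58 m along the plane.
The resultant acts 0.435 + 0.145 = 0.58 m (along the plate) below the hinge at the top edge, so the moment about the hinge is M = F × 0.58 = 17.6952 × 0.58 = 10.2632 kN·m.
A normal force at the bottom, 0.87 m from the hinge, must supply this moment: P = 10.2632/0.87 = 11.7968 kN.

P ≈ 12 kN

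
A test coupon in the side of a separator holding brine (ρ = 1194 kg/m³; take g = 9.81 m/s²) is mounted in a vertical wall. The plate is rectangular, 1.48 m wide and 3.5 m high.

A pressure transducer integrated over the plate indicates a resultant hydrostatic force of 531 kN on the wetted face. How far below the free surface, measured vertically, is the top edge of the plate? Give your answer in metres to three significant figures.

γ = ρg = 1194 × 9.81 / 1000 = 11.71314 kN/m³.
A = 1.48 × 3.5 = 5.18 m².
From F = γ·h_c·A, the centroid depth is h_c = 531/(11.71314 × 5.18) = 8.75168 m.
The centroid lies 3.5/2 = 1.75 m below the top edge, so the top edge sits at h_top = 8.75168 − 1.75 = 7.00168 m below the surface.

d_top ≈ 7.00 m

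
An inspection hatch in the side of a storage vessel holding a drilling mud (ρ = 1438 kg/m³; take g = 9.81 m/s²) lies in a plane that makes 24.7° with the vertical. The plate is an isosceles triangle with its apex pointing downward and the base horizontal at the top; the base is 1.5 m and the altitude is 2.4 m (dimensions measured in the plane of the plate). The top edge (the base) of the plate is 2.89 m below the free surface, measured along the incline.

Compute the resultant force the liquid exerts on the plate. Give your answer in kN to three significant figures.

F ≈ 85.1 kN

γ = ρg = 1438 × 9.81 / 1000 = 14.10678 kN/m³.
The plate makes 24.7° with the vertical, i.e. θ = 90° − 24.7° = 65.3° to the horizontal. Measuring y along the incline from the free-surface line, vertical depth h = y·sinθ with sinθ = 0.908508.
With the apex down, the centroid sits h/3 = 2.4/3 = 0.8 m below the base (the top edge), so y_c = 2.89 + 0.8 = 3.69 m and h_c = 3.69 × 0.908508 = 3.35239 m.
A = ½ × 1.5 × 2.4 = 1.8 m².
Resultant F = γ·h_c·A = 14.10678 × 3.35239 × 1.8 = 85.1246 kN.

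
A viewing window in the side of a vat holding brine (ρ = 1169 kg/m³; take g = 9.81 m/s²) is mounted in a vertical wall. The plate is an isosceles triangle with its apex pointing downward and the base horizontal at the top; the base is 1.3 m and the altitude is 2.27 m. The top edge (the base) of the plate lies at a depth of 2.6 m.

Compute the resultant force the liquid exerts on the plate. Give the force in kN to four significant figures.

γ = ρg = 1169 × 9.81 / 1000 = 11.46789 kN/m³.
With the apex down, the centroid sits h/3 = 2.27/3 = 0.756667 m below the base (the top edge), so the centroid depth is h_c = 2.6 + 0.756667 = 3.35667 m.
A = ½ × 1.3 × 2.27 = 1.4755 m².
Resultant F = γ·h_c·A = 11.46789 × 3.35667 × 1.4755 = 56.7978 kN.

F ≈ 56.80 kN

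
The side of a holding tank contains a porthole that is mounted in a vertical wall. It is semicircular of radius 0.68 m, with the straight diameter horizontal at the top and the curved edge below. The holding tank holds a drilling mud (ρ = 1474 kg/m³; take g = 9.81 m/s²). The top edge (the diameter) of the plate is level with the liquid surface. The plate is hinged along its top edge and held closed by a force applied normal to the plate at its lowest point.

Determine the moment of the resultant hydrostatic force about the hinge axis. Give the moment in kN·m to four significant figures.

M ≈ 1.214 kN·m

γ = ρg = 1474 × 9.81 / 1000 = 14.45994 kN/m³.
The centroid of a semicircle lies 4r/(3π) = 0.288601 m from the diameter, here below the top edge, so the centroid depth is h_c = 0.288601 m.
A = πr²/2 = π × 0.68²/2 = 0.726336 m².
Resultant F = γ·h_c·A = 14.45994 × 0.288601 × 0.726336 = 3.03111 kN.
I_c = (π/8 − 8/(9π))·r⁴ = 0.109757 × 0.68⁴ = 0.0234676 m⁴.
Centre of pressure: y_p = y_c + I_c/(y_c·A) = 0.288601 + 0.0234676/(0.288601 × 0.726336) = 0.288601 + 0.111952 = 0.400553 m along the plane.
The resultant acts 0.288601 + 0.111952 = 0.400553 m (along the plate) below the hinge at the top edge, so the moment about the hinge is M = F × 0.400553 = 3.03111 × 0.400553 = 1.21412 kN·m.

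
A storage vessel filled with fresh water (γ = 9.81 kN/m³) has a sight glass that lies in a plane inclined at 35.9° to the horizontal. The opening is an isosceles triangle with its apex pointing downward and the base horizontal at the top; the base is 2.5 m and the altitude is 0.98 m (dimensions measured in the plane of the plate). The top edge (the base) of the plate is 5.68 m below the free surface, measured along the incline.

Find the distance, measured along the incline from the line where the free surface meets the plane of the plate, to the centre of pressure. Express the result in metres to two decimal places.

y_p = 6.02 m

γ = 9.81 kN/m³.
Let θ = 35.9° be the plate's angle to the horizontal; measure y along the incline from where the plane meets the free surface. Vertical depth h = y·sinθ with sinθ = 0.586372.
With the apex down, the centroid sits h/3 = 0.98/3 = 0.326667 m below the base (the top edge), so y_c = 5.68 + 0.326667 = 6.00667 m and h_c = 6.00667 × 0.586372 = 3.52214 m.
A = ½ × 2.5 × 0.98 = 1.225 m².
Resultant F = γ·h_c·A = 9.81 × 3.52214 × 1.225 = 42.3264 kN.
I_c = b·h³/36 = 2.5 × 0.98³/36 = 0.0653606 m⁴.
Centre of pressure: y_p = y_c + I_c/(y_c·A) = 6.00667 + 0.0653606/(6.00667 × 1.225) = 6.00667 + 0.00888272 = 6.01555 m along the plane.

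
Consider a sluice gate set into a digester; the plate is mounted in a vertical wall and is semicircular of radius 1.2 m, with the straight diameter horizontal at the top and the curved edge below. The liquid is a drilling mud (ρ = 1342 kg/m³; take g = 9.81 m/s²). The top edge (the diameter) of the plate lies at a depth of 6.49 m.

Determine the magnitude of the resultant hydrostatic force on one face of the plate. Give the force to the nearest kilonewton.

F ≈ 208 kN

γ = ρg = 1342 × 9.81 / 1000 = 13.16502 kN/m³.
The centroid of a semicircle lies 4r/(3π) = 0.509296 m from the diameter, here below the top edge, so the centroid depth is h_c = 6.49 + 0.509296 = 6.9993 m.
A = πr²/2 = π × 1.2²/2 = 2.26195 m².
Resultant F = γ·h_c·A = 13.16502 × 6.9993 × 2.26195 = 208.429 kN.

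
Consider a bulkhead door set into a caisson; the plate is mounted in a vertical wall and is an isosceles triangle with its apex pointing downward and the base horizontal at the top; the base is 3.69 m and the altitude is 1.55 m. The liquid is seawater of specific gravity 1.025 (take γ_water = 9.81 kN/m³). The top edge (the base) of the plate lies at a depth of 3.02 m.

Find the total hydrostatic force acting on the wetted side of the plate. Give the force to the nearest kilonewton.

γ = 1.025 × 9.81 = 10.05525 kN/m³.
With the apex down, the centroid sits h/3 = 1.55/3 = 0.516667 m below the base (the top edge), so the centroid depth is h_c = 3.02 + 0.516667 = 3.53667 m.
A = ½ × 3.69 × 1.55 = 2.85975 m².
Resultant F = γ·h_c·A = 10.05525 × 3.53667 × 2.85975 = 101.699 kN.

F ≈ 102 kN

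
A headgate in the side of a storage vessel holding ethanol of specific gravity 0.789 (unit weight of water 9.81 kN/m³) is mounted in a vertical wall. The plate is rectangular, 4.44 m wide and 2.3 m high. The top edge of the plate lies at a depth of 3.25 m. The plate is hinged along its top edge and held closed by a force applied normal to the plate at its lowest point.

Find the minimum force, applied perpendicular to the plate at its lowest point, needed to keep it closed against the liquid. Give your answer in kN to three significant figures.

γ = 0.789 × 9.81 = 7.74009 kN/m³.
The centroid lies 2.3/2 = 1.15 m below the top edge, so the centroid depth is h_c = 3.25 + 1.15 = 4.4 m.
A = 4.44 × 2.3 = 10.212 m².
Resultant F = γ·h_c·A = 7.74009 × 4.4 × 10.212 = 347.784 kN.
I_c = b·h³/12 = 4.44 × 2.3³/12 = 4.50179 m⁴.
Centre of pressure: y_p = y_c + I_c/(y_c·A) = 4.4 + 4.50179/(4.4 × 10.212) = 4.4 + 0.100189 = 4.50019 m along the plane.
The resultant acts 1.15 + 0.100189 = 1.25019 m (along the plate) below the hinge at the top edge, so the moment about the hinge is M = F × 1.25019 = 347.784 × 1.25019 = 434.796 kN·m.
A normal force at the bottom, 2.3 m from the hinge, must supply this moment: P = 434.796/2.3 = 189.042 kN.

P ≈ 189 kN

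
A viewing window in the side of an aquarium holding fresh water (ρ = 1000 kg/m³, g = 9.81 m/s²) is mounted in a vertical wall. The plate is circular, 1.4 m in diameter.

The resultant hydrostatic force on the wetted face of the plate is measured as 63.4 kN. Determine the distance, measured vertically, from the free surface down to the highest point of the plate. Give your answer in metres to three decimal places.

d_top ≈ 3.498 m

γ = ρg = 1000 × 9.81 = 9810 N/m³ = 9.81 kN/m³.
A = π(0.7)² = 1.53938 m².
From F = γ·h_c·A, the centroid depth is h_c = 63.4/(9.81 × 1.53938) = 4.19831 m.
The centroid is at the centre, 0.7 m below the top of the plate, so the highest point sits at h_top = 4.19831 − 0.7 = 3.49831 m below the surface.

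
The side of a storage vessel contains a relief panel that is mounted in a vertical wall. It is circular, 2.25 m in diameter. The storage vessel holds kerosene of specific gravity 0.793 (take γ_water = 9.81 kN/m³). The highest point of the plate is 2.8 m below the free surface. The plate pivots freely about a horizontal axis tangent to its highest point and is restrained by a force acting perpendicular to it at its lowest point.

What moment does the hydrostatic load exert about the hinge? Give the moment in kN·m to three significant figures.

M ≈ 146 kN·m

γ = 0.793 × 9.81 = 7.77933 kN/m³.
The centroid is at the centre, 1.125 m below the top of the plate, so the centroid depth is h_c = 2.8 + 1.125 = 3.925 m.
A = π(1.125)² = 3.97608 m².
Resultant F = γ·h_c·A = 7.77933 × 3.925 × 3.97608 = 121.405 kN.
I_c = πr⁴/4 = π × 1.125⁴/4 = 1.25806 m⁴.
Centre of pressure: y_p = y_c + I_c/(y_c·A) = 3.925 + 1.25806/(3.925 × 3.97608) = 3.925 + 0.0806133 = 4.00561 m along the plane.
The resultant acts 1.125 + 0.0806133 = 1.20561 m (along the plate) below the hinge at the top edge, so the moment about the hinge is M = F × 1.20561 = 121.405 × 1.20561 = 146.367 kN·m.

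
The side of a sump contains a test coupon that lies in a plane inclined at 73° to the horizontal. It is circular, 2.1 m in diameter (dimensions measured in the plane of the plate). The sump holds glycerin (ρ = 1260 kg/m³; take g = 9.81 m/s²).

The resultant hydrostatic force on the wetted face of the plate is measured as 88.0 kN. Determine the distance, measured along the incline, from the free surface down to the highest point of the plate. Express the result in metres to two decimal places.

γ = ρg = 1260 × 9.81 / 1000 = 12.3606 kN/m³.
A = π(1.05)² = 3.46361 m².
From F = γ·h_c·A, the centroid depth is h_c = 88.0/(12.3606 × 3.46361) = 2.05548 m.
Let θ = 73° be the plate's angle to the horizontal; measure y along the incline from where the plane meets the free surface. Vertical depth h = y·sinθ with sinθ = 0.956305.
Along the incline, y_c = h_c/sinθ = 2.05548/0.956305 = 2.1494 m.
The centroid is at the centre, 1.05 m below the top of the plate, so the highest point sits at y_top = 2.1494 − 1.05 = 1.0994 m along the incline.

y_top ≈ 1.10 m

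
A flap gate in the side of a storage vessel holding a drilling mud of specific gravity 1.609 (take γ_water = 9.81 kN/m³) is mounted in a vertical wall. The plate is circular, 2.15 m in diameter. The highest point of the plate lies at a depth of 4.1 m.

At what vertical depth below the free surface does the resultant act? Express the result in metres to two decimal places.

γ = 1.609 × 9.81 = 15.78429 kN/m³.
The centroid is at the centre, 1.075 m below the top of the plate, so the centroid depth is h_c = 4.1 + 1.075 = 5.175 m.
A = π(1.075)² = 3.6305 m².
Resultant F = γ·h_c·A = 15.78429 × 5.175 × 3.6305 = 296.553 kN.
I_c = πr⁴/4 = π × 1.075⁴/4 = 1.04888 m⁴.
Centre of pressure: y_p = y_c + I_c/(y_c·A) = 5.175 + 1.04888/(5.175 × 3.6305) = 5.175 + 0.0558276 = 5.23083 m along the plane.

h_p = 5.23 m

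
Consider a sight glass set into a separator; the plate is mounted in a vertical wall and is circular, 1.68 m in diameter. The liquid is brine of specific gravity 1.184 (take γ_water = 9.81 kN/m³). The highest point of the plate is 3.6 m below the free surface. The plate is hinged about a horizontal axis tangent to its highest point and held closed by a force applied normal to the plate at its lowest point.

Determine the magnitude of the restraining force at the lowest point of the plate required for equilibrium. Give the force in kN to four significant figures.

P ≈ 59.86 kN

γ = 1.184 × 9.81 = 11.61504 kN/m³.
The centroid is at the centre, 0.84 m below the top of the plate, so the centroid depth is h_c = 3.6 + 0.84 = 4.44 m.
A = π(0.84)² = 2.21671 m².
Resultant F = γ·h_c·A = 11.61504 × 4.44 × 2.21671 = 114.317 kN.
I_c = πr⁴/4 = π × 0.84⁴/4 = 0.391027 m⁴.
Centre of pressure: y_p = y_c + I_c/(y_c·A) = 4.44 + 0.391027/(4.44 × 2.21671) = 4.44 + 0.0397297 = 4.47973 m along the plane.
The resultant acts 0.84 + 0.0397297 = 0.87973 m (along the plate) below the hinge at the top edge, so the moment about the hinge is M = F × 0.87973 = 114.317 × 0.87973 = 100.568 kN·m.
A normal force at the bottom, 1.68 m from the hinge, must supply this moment: P = 100.568/1.68 = 59.8619 kN.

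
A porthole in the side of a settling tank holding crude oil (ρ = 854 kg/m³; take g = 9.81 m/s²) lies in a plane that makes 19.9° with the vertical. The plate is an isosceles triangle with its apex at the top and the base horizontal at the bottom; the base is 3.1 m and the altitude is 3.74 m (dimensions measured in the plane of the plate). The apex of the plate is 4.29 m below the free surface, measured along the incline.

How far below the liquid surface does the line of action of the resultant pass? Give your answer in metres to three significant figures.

h_p = 6.49 m

γ = ρg = 854 × 9.81 / 1000 = 8.37774 kN/m³.
The plate makes 19.9° with the vertical, i.e. θ = 90° − 19.9° = 70.1° to the horizontal. Measuring y along the incline from the free-surface line, vertical depth h = y·sinθ with sinθ = 0.940288.
With the apex up, the centroid sits 2h/3 = 2 × 3.74/3 = 2.49333 m below the apex, so y_c = 4.29 + 2.49333 = 6.78333 m and h_c = 6.78333 × 0.940288 = 6.37828 m.
A = ½ × 3.1 × 3.74 = 5.797 m².
Resultant F = γ·h_c·A = 8.37774 × 6.37828 × 5.797 = 309.766 kN.
I_c = b·h³/36 = 3.1 × 3.74³/36 = 4.50478 m⁴.
Centre of pressure: y_p = y_c + I_c/(y_c·A) = 6.78333 + 4.50478/(6.78333 × 5.797) = 6.78333 + 0.114559 = 6.89789 m along the plane.
Vertically, h_p = y_p·sinθ = 6.89789 × 0.940288 = 6.486 m.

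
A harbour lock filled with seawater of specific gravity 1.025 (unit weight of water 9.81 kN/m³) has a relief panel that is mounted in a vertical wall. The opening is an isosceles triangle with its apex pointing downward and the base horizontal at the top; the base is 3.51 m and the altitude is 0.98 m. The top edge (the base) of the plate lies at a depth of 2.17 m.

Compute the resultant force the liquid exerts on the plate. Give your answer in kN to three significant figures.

γ = 1.025 × 9.81 = 10.05525 kN/m³.
With the apex down, the centroid sits h/3 = 0.98/3 = 0.326667 m below the base (the top edge), so the centroid depth is h_c = 2.17 + 0.326667 = 2.49667 m.
A = ½ × 3.51 × 0.98 = 1.7199 m².
Resultant F = γ·h_c·A = 10.05525 × 2.49667 × 1.7199 = 43.1775 kN.

F ≈ 43.2 kN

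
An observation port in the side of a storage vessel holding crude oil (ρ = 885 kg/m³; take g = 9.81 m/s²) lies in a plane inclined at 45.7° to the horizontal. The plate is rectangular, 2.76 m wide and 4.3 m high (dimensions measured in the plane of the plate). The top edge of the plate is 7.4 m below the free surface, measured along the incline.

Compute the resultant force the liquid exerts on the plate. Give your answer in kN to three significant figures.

F ≈ 704 kN

γ = ρg = 885 × 9.81 / 1000 = 8.68185 kN/m³.
Let θ = 45.7° be the plate's angle to the horizontal; measure y along the incline from where the plane meets the free surface. Vertical depth h = y·sinθ with sinθ = 0.715693.
The centroid lies 4.3/2 = 2.15 m below the top edge, so y_c = 7.4 + 2.15 = 9.55 m and h_c = 9.55 × 0.715693 = 6.83487 m.
A = 2.76 × 4.3 = 11.868 m².
Resultant F = γ·h_c·A = 8.68185 × 6.83487 × 11.868 = 704.239 kN.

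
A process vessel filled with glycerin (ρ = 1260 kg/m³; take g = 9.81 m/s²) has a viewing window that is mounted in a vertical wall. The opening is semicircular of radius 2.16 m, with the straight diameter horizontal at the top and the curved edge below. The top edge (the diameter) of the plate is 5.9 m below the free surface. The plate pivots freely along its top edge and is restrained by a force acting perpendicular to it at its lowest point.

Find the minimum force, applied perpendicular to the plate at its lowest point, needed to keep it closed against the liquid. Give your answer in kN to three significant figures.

γ = ρg = 1260 × 9.81 / 1000 = 12.3606 kN/m³.
The centroid of a semicircle lies 4r/(3π) = 0.916732 m from the diameter, here below the top edge, so the centroid depth is h_c = 5.9 + 0.916732 = 6.81673 m.
A = πr²/2 = π × 2.16²/2 = 7.32871 m².
Resultant F = γ·h_c·A = 12.3606 × 6.81673 × 7.32871 = 617.509 kN.
I_c = (π/8 − 8/(9π))·r⁴ = 0.109757 × 2.16⁴ = 2.38917 m⁴.
Centre of pressure: y_p = y_c + I_c/(y_c·A) = 6.81673 + 2.38917/(6.81673 × 7.32871) = 6.81673 + 0.0478237 = 6.86455 m along the plane.
The resultant acts 0.916732 + 0.0478237 = 0.964556 m (along the plate) below the hinge at the top edge, so the moment about the hinge is M = F × 0.964556 = 617.509 × 0.964556 = 595.622 kN·m.
A normal force at the bottom, 2.16 m from the hinge, must supply this moment: P = 595.622/2.16 = 275.751 kN.

P ≈ 276 kN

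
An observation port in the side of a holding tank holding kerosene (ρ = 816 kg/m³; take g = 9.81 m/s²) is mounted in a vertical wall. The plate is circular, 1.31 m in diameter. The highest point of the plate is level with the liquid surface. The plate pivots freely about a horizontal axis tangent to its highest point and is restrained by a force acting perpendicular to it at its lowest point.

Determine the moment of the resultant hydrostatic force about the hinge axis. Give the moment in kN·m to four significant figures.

γ = ρg = 816 × 9.81 / 1000 = 8.00496 kN/m³.
The centroid is at the centre, 0.655 m below the top of the plate, so the centroid depth is h_c = 0.655 m.
A = π(0.655)² = 1.34782 m².
Resultant F = γ·h_c·A = 8.00496 × 0.655 × 1.34782 = 7.06696 kN.
I_c = πr⁴/4 = π × 0.655⁴/4 = 0.144562 m⁴.
Centre of pressure: y_p = y_c + I_c/(y_c·A) = 0.655 + 0.144562/(0.655 × 1.34782) = 0.655 + 0.16375 = 0.81875 m along the plane.
The resultant acts 0.655 + 0.16375 = 0.81875 m (along the plate) below the hinge at the top edge, so the moment about the hinge is M = F × 0.81875 = 7.06696 × 0.81875 = 5.78607 kN·m.

M ≈ 5.786 kN·m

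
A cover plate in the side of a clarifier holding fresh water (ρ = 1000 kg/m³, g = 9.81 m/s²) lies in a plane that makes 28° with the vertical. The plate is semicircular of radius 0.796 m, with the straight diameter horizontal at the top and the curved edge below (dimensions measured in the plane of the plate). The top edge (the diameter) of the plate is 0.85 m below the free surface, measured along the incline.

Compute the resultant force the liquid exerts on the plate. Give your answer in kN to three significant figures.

F ≈ 10.2 kN

γ = ρg = 1000 × 9.81 = 9810 N/m³ = 9.81 kN/m³.
The plate makes 28° with the vertical, i.e. θ = 90° − 28° = 62° to the horizontal. Measuring y along the incline from the free-surface line, vertical depth h = y·sinθ with sinθ = 0.882948.
The centroid of a semicircle lies 4r/(3π) = 0.337833 m from the diameter, here below the top edge, so y_c = 0.85 + 0.337833 = 1.18783 m and h_c = 1.18783 × 0.882948 = 1.04879 m.
A = πr²/2 = π × 0.796²/2 = 0.995282 m².
Resultant F = γ·h_c·A = 9.81 × 1.04879 × 0.995282 = 10.2401 kN.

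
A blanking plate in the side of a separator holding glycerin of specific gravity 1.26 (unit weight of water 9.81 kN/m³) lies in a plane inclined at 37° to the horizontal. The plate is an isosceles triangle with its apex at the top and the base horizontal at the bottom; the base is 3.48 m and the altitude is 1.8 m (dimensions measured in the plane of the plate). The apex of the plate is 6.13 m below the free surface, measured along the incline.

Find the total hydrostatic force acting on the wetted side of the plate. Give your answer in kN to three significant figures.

F ≈ 171 kN

γ = 1.26 × 9.81 = 12.3606 kN/m³.
Let θ = 37° be the plate's angle to the horizontal; measure y along the incline from where the plane meets the free surface. Vertical depth h = y·sinθ with sinθ = 0.601815.
With the apex up, the centroid sits 2h/3 = 2 × 1.8/3 = 1.2 m below the apex, so y_c = 6.13 + 1.2 = 7.33 m and h_c = 7.33 × 0.601815 = 4.4113 m.
A = ½ × 3.48 × 1.8 = 3.132 m².
Resultant F = γ·h_c·A = 12.3606 × 4.4113 × 3.132 = 170.776 kN.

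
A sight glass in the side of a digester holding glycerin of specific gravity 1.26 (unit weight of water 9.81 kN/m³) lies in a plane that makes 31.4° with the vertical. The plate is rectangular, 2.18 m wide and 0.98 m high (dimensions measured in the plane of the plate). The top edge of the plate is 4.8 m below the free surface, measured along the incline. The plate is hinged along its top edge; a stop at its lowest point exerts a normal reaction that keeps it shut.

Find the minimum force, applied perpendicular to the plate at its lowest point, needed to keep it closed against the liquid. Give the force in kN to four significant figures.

P ≈ 61.46 kN

γ = 1.26 × 9.81 = 12.3606 kN/m³.
The plate makes 31.4° with the vertical, i.e. θ = 90° − 31.4° = 58.6° to the horizontal. Measuring y along the incline from the free-surface line, vertical depth h = y·sinθ with sinθ = 0.853551.
The centroid lies 0.98/2 = 0.49 m below the top edge, so y_c = 4.8 + 0.49 = 5.29 m and h_c = 5.29 × 0.853551 = 4.51528 m.
A = 2.18 × 0.98 = 2.1364 m².
Resultant F = γ·h_c·A = 12.3606 × 4.51528 × 2.1364 = 119.236 kN.
I_c = b·h³/12 = 2.18 × 0.98³/12 = 0.170983 m⁴.
Centre of pressure: y_p = y_c + I_c/(y_c·A) = 5.29 + 0.170983/(5.29 × 2.1364) = 5.29 + 0.0151292 = 5.30513 m along the plane.
The resultant acts 0.49 + 0.0151292 = 0.505129 m (along the plate) below the hinge at the top edge, so the moment about the hinge is M = F × 0.505129 = 119.236 × 0.505129 = 60.2296 kN·m.
A normal force at the bottom, 0.98 m from the hinge, must supply this moment: P = 60.2296/0.98 = 61.4588 kN.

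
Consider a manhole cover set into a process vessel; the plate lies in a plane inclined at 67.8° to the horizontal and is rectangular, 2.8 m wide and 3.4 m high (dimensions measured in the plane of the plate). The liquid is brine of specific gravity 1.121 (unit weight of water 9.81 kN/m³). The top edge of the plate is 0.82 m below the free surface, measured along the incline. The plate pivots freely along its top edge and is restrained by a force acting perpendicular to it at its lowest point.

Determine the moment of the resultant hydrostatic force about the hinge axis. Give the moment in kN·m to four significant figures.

γ = 1.121 × 9.81 = 10.99701 kN/m³.
Let θ = 67.8° be the plate's angle to the horizontal; measure y along the incline from where the plane meets the free surface. Vertical depth h = y·sinθ with sinθ = 0.925871.
The centroid lies 3.4/2 = 1.7 m below the top edge, so y_c = 0.82 + 1.7 = 2.52 m and h_c = 2.52 × 0.925871 = 2.33319 m.
A = 2.8 × 3.4 = 9.52 m².
Resultant F = γ·h_c·A = 10.99701 × 2.33319 × 9.52 = 244.265 kN.
I_c = b·h³/12 = 2.8 × 3.4³/12 = 9.17093 m⁴.
Centre of pressure: y_p = y_c + I_c/(y_c·A) = 2.52 + 9.17093/(2.52 × 9.52) = 2.52 + 0.382275 = 2.90227 m along the plane.
The resultant acts 1.7 + 0.382275 = 2.08228 m (along the plate) below the hinge at the top edge, so the moment about the hinge is M = F × 2.08228 = 244.265 × 2.08228 = 508.628 kN·m.

M ≈ 508.6 kN·m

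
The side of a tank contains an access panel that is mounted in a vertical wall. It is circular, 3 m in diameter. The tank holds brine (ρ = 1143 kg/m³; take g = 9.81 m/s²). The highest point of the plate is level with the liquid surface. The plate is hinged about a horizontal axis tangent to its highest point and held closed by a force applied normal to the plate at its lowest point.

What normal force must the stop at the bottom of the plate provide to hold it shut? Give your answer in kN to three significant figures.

P ≈ 74.3 kN

γ = ρg = 1143 × 9.81 / 1000 = 11.21283 kN/m³.
The centroid is at the centre, 1.5 m below the top of the plate, so the centroid depth is h_c = 1.5 m.
A = π(1.5)² = 7.06858 m².
Resultant F = γ·h_c·A = 11.21283 × 1.5 × 7.06858 = 118.888 kN.
I_c = πr⁴/4 = π × 1.5⁴/4 = 3.97608 m⁴.
Centre of pressure: y_p = y_c + I_c/(y_c·A) = 1.5 + 3.97608/(1.5 × 7.06858) = 1.5 + 0.375 = 1.875 m along the plane.
The resultant acts 1.5 + 0.375 = 1.875 m (along the plate) below the hinge at the top edge, so the moment about the hinge is M = F × 1.875 = 118.888 × 1.875 = 222.915 kN·m.
A normal force at the bottom, 3 m from the hinge, must supply this moment: P = 222.915/3 = 74.305 kN.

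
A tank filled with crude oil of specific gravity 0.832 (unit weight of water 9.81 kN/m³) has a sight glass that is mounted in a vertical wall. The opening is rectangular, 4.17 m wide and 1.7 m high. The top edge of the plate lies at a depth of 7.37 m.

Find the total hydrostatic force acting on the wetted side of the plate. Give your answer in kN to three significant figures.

F ≈ 476 kN

γ = 0.832 × 9.81 = 8.16192 kN/m³.
The centroid lies 1.7/2 = 0.85 m below the top edge, so the centroid depth is h_c = 7.37 + 0.85 = 8.22 m.
A = 4.17 × 1.7 = 7.089 m².
Resultant F = γ·h_c·A = 8.16192 × 8.22 × 7.089 = 475.608 kN.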